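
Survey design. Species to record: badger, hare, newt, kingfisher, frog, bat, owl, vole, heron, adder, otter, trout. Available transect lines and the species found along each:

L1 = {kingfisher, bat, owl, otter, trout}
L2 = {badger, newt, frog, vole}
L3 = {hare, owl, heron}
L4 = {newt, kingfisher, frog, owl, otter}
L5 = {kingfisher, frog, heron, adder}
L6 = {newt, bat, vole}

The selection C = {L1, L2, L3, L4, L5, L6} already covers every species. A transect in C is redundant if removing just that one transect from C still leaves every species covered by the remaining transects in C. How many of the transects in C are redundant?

Drop L1: trout uncovered — not redundant.
Drop L2: badger uncovered — not redundant.
Drop L3: hare uncovered — not redundant.
Drop L4: the rest still cover every species — redundant.
Drop L5: adder uncovered — not redundant.
Drop L6: the rest still cover every species — redundant.
2 redundant: L4, L6.

2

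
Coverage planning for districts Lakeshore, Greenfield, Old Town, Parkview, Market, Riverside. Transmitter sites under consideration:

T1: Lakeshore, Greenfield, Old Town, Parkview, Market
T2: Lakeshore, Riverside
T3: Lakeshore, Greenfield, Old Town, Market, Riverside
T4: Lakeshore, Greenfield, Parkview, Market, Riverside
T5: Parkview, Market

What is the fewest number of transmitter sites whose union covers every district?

2

T1, T2 together cover {Lakeshore, Greenfield, Old Town, Parkview, Market, Riverside} — every district.
No single transmitter site contains all 6 districts, so 2 is optimal.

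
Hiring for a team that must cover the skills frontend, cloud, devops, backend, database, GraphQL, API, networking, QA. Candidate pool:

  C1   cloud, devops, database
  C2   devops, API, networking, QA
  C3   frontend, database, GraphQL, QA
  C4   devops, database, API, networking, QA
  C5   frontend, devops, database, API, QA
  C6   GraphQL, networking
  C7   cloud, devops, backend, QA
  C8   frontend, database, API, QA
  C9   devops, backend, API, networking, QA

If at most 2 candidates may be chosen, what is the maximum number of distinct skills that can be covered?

8

Choosing C3, C9 covers {frontend, devops, backend, database, GraphQL, API, networking, QA} — 8 skills.
No choice of 2 candidates does better; here cloud is left uncovered.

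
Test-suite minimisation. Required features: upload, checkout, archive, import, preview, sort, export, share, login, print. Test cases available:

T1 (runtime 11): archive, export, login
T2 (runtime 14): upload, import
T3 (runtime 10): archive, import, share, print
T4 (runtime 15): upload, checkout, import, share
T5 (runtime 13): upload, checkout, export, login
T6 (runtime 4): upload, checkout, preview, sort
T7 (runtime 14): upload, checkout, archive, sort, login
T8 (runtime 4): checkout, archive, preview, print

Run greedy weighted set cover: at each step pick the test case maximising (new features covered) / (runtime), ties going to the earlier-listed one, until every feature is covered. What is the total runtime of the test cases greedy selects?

29

Pick 1: T6 adds 4 new (upload, checkout, preview, sort) at runtime 4 (ratio 4/4).
Pick 2: T8 adds 2 new (archive, print) at runtime 4 (ratio 2/4).
Pick 3: T3 adds 2 new (import, share) at runtime 10 (ratio 2/10).
Pick 4: T1 adds 2 new (export, login) at runtime 11 (ratio 2/11).
Greedy total runtime: 4 + 4 + 10 + 11 = 29. (The true optimum is 25, so greedy overshoots here.)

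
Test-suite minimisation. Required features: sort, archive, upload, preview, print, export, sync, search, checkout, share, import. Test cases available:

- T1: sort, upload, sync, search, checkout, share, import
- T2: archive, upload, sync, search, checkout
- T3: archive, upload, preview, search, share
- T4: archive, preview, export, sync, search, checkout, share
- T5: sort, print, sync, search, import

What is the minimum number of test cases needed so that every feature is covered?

T1, T4, T5 together cover {sort, archive, upload, preview, print, export, sync, search, checkout, share, import} — every feature.
No 2 of the 5 test cases cover everything (all 10 pairs fall short), so 3 is minimum.

3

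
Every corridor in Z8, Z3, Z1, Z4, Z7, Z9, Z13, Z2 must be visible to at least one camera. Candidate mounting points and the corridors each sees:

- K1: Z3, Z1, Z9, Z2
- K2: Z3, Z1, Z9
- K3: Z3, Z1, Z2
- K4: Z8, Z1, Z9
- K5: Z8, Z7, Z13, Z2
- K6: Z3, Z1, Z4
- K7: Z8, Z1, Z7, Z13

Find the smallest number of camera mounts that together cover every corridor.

K1, K5, K6 together cover {Z8, Z3, Z1, Z4, Z7, Z9, Z13, Z2} — every corridor.
No 2 of the 7 camera mounts cover everything (all 21 pairs fall short), so 3 is minimum.

3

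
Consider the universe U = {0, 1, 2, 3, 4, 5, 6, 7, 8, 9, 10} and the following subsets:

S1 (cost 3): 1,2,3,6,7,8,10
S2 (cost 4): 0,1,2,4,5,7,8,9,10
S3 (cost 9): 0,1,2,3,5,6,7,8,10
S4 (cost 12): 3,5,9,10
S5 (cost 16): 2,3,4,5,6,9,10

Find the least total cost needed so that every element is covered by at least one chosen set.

S1, S2 cover every element at cost 3 + 4 = 7.
Any cover uses at least 2 sets; among all covering selections none totals below 7.

7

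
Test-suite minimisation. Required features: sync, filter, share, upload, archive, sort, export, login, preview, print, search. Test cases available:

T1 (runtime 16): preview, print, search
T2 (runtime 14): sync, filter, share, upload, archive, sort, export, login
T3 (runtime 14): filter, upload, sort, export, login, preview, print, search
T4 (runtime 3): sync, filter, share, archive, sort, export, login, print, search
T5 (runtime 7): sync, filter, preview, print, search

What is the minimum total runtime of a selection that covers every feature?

T3, T4 cover every feature at runtime 14 + 3 = 17.
Any cover uses at least 2 test cases; among all covering selections none totals below 17.

17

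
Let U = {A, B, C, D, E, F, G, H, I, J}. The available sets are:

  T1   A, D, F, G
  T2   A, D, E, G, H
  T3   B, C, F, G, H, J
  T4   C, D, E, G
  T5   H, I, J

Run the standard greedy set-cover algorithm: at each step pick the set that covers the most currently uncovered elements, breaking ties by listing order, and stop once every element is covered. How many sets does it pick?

3

Pick 1: T3 covers 6 new elements (B, C, F, G, H, J).
Pick 2: T2 covers 3 new elements (A, D, E).
Pick 3: T5 covers 1 new elements (I).
Greedy uses 3 sets.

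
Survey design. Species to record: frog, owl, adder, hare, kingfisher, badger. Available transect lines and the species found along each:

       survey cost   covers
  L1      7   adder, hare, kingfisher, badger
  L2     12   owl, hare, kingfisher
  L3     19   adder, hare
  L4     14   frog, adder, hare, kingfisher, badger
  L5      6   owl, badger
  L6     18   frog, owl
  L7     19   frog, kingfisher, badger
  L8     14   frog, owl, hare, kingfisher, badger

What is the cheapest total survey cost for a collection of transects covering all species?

L4, L5 cover every species at survey cost 14 + 6 = 20.
Any cover uses at least 2 transects; among all covering selections none totals below 20.
Greedy by coverage-per-survey cost would pick L1, L5, L4 for 27 — worse than the optimum 20.

20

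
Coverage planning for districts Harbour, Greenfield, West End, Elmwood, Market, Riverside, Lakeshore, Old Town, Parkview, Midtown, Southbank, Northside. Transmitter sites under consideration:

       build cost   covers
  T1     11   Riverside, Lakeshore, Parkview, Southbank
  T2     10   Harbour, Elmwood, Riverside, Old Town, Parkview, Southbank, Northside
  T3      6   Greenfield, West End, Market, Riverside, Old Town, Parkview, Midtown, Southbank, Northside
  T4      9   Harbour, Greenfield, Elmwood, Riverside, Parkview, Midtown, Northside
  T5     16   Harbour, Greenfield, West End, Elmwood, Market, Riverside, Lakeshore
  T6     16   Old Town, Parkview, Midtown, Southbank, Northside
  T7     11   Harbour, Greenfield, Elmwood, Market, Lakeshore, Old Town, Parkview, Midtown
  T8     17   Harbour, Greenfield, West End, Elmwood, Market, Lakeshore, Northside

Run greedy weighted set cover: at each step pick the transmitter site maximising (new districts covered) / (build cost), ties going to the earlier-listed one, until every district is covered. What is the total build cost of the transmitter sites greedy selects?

Pick 1: T3 adds 9 new (Greenfield, West End, Market, Riverside, Old Town, Parkview, Midtown, Southbank, Northside) at build cost 6 (ratio 9/6).
Pick 2: T7 adds 3 new (Harbour, Elmwood, Lakeshore) at build cost 11 (ratio 3/11).
Greedy total build cost: 6 + 11 = 17.

17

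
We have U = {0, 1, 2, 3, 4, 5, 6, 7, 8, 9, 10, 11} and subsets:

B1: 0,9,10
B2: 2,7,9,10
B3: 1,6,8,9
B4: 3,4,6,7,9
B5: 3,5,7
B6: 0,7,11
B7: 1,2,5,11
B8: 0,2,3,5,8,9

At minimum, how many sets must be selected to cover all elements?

4

B1, B3, B4, B7 together cover {0, 1, 2, 3, 4, 5, 6, 7, 8, 9, 10, 11} — every element.
No 3 of the 8 sets cover everything (all 56 triples fall short), so 4 is minimum.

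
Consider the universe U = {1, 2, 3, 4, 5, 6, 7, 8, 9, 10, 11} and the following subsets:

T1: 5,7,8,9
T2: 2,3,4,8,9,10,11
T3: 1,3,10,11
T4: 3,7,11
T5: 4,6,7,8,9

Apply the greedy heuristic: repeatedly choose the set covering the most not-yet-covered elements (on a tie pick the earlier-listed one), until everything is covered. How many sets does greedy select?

4

Pick 1: T2 covers 7 new elements (2, 3, 4, 8, 9, 10, 11).
Pick 2: T1 covers 2 new elements (5, 7).
Pick 3: T3 covers 1 new elements (1).
Pick 4: T5 covers 1 new elements (6).
Greedy uses 4 sets.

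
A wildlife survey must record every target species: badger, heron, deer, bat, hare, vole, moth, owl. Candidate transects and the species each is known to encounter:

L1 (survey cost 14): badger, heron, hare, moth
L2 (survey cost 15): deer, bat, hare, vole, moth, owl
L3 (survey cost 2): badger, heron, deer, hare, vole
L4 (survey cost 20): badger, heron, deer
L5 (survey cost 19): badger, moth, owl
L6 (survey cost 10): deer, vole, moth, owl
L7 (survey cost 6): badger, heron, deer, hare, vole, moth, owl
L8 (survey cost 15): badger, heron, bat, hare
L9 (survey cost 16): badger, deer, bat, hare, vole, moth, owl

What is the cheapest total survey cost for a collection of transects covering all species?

17

L2, L3 cover every species at survey cost 15 + 2 = 17.
Any cover uses at least 2 transects; among all covering selections none totals below 17.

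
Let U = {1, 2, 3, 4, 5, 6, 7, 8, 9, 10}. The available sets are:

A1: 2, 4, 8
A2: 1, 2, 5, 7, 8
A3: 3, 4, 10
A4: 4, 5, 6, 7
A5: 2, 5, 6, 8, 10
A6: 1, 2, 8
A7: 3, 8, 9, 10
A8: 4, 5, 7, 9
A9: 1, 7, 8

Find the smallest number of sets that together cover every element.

A2, A4, A7 together cover {1, 2, 3, 4, 5, 6, 7, 8, 9, 10} — every element.
No 2 of the 9 sets cover everything (all 36 pairs fall short), so 3 is minimum.
Greedy (largest uncovered first) would take A2, A3, A4, A7 — 4 sets — but 3 suffice.

3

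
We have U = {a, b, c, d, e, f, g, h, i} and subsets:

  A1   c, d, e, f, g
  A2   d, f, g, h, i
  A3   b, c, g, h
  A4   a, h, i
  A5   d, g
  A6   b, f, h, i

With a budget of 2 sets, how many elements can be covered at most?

Choosing A1, A4 covers {a, c, d, e, f, g, h, i} — 8 elements.
No choice of 2 sets does better; here b is left uncovered.

8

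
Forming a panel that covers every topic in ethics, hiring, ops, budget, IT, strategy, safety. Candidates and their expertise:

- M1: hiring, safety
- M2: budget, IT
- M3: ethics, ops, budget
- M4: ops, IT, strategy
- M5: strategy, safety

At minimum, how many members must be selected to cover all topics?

M1, M3, M4 together cover {ethics, hiring, ops, budget, IT, strategy, safety} — every topic.
No 2 of the 5 members cover everything (all 10 pairs fall short), so 3 is minimum.

3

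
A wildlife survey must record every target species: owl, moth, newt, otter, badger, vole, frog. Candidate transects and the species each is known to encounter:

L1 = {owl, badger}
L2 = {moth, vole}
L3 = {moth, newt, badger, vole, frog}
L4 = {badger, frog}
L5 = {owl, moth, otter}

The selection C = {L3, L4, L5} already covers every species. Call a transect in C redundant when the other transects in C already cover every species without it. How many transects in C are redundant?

1

Drop L3: newt, vole uncovered — not redundant.
Drop L4: the rest still cover every species — redundant.
Drop L5: owl, otter uncovered — not redundant.
1 redundant: L4.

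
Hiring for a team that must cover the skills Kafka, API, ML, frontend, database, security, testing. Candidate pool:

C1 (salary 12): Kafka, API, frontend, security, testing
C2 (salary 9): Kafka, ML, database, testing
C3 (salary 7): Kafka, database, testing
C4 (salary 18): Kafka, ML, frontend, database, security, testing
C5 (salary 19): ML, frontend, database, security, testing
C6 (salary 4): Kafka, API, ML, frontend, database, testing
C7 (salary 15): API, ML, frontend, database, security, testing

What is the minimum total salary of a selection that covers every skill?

C1, C6 cover every skill at salary 12 + 4 = 16.
Any cover uses at least 2 candidates; among all covering selections none totals below 16.

16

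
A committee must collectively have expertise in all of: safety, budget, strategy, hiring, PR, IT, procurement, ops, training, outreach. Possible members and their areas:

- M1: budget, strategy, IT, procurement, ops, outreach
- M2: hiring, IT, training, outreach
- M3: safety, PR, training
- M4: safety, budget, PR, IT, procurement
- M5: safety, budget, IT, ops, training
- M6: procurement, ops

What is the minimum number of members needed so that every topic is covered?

M1, M2, M3 together cover {safety, budget, strategy, hiring, PR, IT, procurement, ops, training, outreach} — every topic.
No 2 of the 6 members cover everything (all 15 pairs fall short), so 3 is minimum.

3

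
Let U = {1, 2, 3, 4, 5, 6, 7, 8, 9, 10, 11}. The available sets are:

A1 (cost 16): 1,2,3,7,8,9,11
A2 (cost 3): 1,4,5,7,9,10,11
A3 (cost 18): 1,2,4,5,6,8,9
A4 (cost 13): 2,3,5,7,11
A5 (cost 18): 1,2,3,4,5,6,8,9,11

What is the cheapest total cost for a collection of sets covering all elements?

21

A2, A5 cover every element at cost 3 + 18 = 21.
Any cover uses at least 2 sets; among all covering selections none totals below 21.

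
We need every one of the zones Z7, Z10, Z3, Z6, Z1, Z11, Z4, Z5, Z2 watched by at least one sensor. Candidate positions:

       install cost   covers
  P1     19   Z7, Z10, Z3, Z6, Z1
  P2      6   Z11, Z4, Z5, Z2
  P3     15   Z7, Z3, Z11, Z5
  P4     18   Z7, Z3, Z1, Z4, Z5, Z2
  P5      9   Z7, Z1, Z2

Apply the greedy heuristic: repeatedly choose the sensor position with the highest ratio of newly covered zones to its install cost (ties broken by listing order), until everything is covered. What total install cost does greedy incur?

25

Pick 1: P2 adds 4 new (Z11, Z4, Z5, Z2) at install cost 6 (ratio 4/6).
Pick 2: P1 adds 5 new (Z7, Z10, Z3, Z6, Z1) at install cost 19 (ratio 5/19).
Greedy total install cost: 6 + 19 = 25.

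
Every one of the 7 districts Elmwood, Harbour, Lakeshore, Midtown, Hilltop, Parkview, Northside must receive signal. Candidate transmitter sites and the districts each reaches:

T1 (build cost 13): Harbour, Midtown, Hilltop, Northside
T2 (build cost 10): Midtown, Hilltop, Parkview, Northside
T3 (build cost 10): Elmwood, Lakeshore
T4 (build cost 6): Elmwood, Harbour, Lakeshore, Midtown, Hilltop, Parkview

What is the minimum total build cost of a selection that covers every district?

T2, T4 cover every district at build cost 10 + 6 = 16.
Any cover uses at least 2 transmitter sites; among all covering selections none totals below 16.

16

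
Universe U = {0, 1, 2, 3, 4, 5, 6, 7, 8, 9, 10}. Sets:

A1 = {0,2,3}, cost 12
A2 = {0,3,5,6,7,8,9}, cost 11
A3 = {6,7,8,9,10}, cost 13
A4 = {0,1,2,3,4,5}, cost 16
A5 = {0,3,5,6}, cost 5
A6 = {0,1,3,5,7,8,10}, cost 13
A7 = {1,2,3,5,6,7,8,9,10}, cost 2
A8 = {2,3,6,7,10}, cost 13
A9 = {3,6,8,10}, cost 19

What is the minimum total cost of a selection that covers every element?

18

A4, A7 cover every element at cost 16 + 2 = 18.
Any cover uses at least 2 sets; among all covering selections none totals below 18.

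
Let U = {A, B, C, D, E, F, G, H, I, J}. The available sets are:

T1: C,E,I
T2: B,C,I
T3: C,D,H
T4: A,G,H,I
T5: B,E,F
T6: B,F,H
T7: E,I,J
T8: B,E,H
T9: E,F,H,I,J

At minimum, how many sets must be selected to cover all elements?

4

T2, T3, T4, T9 together cover {A, B, C, D, E, F, G, H, I, J} — every element.
No 3 of the 9 sets cover everything (all 84 triples fall short), so 4 is minimum.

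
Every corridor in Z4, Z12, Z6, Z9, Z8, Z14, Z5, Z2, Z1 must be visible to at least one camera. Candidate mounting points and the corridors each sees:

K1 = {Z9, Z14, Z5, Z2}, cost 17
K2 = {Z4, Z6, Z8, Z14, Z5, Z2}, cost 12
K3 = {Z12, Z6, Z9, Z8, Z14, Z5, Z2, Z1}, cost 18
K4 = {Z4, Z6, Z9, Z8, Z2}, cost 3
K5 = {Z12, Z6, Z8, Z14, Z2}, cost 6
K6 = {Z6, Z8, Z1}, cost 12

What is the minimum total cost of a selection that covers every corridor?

K3, K4 cover every corridor at cost 18 + 3 = 21.
Any cover uses at least 2 camera mounts; among all covering selections none totals below 21.

21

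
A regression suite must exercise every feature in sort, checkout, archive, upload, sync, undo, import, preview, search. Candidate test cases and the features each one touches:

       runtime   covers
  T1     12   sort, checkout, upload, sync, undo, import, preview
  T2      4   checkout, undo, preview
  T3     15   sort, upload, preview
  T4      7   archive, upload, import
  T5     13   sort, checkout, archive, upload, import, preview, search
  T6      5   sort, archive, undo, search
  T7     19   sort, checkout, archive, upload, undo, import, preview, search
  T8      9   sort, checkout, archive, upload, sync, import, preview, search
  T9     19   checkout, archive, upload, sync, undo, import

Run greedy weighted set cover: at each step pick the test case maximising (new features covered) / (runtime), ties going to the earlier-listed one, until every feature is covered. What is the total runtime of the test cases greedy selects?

13

Pick 1: T8 adds 8 new (sort, checkout, archive, upload, sync, import, preview, search) at runtime 9 (ratio 8/9).
Pick 2: T2 adds 1 new (undo) at runtime 4 (ratio 1/4).
Greedy total runtime: 9 + 4 = 13.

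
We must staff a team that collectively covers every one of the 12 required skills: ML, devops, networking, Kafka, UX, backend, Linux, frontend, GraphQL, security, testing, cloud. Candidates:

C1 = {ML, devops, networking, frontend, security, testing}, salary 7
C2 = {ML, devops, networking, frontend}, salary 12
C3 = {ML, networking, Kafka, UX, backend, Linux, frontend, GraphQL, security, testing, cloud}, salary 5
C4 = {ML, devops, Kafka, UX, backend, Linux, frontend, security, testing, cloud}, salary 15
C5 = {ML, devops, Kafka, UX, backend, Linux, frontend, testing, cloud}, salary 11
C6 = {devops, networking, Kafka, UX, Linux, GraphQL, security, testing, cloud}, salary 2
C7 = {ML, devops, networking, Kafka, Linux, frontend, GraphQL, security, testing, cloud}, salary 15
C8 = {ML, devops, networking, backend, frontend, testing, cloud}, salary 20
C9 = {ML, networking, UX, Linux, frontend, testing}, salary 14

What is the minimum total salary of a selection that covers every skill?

C3, C6 cover every skill at salary 5 + 2 = 7.
Any cover uses at least 2 candidates; among all covering selections none totals below 7.

7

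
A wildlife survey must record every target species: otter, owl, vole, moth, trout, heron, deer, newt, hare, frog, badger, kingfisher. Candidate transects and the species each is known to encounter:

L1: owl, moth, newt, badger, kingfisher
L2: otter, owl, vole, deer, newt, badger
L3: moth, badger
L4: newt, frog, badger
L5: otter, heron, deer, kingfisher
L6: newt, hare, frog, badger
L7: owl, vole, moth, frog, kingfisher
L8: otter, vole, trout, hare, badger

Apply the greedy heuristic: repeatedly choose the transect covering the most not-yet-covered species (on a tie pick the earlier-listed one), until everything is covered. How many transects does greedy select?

4

Pick 1: L2 covers 6 new species (otter, owl, vole, deer, newt, badger).
Pick 2: L7 covers 3 new species (moth, frog, kingfisher).
Pick 3: L8 covers 2 new species (trout, hare).
Pick 4: L5 covers 1 new species (heron).
Greedy uses 4 transects.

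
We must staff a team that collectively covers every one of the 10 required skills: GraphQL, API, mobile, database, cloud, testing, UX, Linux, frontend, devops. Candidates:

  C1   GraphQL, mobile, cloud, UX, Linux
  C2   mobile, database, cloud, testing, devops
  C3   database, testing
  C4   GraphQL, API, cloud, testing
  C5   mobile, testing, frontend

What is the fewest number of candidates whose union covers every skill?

C1, C2, C4, C5 together cover {GraphQL, API, mobile, database, cloud, testing, UX, Linux, frontend, devops} — every skill.
No 3 of the 5 candidates cover everything (all 10 triples fall short), so 4 is minimum.

4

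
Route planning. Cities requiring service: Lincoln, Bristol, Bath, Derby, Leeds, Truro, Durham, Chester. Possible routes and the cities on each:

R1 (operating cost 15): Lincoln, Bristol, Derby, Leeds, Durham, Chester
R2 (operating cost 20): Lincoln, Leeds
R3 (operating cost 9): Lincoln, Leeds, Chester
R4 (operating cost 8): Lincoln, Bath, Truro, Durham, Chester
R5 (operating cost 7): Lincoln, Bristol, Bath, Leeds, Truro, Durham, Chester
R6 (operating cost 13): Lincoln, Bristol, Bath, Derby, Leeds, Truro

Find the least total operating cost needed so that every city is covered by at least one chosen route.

R5, R6 cover every city at operating cost 7 + 13 = 20.
Any cover uses at least 2 routes; among all covering selections none totals below 20.

20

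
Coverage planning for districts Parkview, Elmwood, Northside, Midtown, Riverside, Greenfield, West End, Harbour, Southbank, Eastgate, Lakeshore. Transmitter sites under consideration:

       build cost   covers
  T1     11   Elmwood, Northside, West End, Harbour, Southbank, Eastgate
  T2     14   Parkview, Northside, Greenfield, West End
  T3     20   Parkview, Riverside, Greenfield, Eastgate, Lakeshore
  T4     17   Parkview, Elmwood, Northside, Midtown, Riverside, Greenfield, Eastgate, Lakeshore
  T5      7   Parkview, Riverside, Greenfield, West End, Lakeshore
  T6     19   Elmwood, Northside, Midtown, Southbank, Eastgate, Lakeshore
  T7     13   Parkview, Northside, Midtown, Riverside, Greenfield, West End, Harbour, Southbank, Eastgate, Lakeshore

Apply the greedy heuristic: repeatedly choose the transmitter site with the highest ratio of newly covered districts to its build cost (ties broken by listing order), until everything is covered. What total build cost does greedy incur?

Pick 1: T7 adds 10 new (Parkview, Northside, Midtown, Riverside, Greenfield, West End, Harbour, Southbank, Eastgate, Lakeshore) at build cost 13 (ratio 10/13).
Pick 2: T1 adds 1 new (Elmwood) at build cost 11 (ratio 1/11).
Greedy total build cost: 13 + 11 = 24.

24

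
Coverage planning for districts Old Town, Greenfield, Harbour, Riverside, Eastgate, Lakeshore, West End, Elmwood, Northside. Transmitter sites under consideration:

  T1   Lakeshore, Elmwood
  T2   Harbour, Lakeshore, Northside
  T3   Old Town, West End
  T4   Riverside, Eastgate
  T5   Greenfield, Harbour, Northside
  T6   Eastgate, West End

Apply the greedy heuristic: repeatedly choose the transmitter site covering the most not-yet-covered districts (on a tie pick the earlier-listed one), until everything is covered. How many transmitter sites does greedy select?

5

Pick 1: T2 covers 3 new districts (Harbour, Lakeshore, Northside).
Pick 2: T3 covers 2 new districts (Old Town, West End).
Pick 3: T4 covers 2 new districts (Riverside, Eastgate).
Pick 4: T1 covers 1 new districts (Elmwood).
Pick 5: T5 covers 1 new districts (Greenfield).
Greedy uses 5 transmitter sites. (The true minimum is 4.)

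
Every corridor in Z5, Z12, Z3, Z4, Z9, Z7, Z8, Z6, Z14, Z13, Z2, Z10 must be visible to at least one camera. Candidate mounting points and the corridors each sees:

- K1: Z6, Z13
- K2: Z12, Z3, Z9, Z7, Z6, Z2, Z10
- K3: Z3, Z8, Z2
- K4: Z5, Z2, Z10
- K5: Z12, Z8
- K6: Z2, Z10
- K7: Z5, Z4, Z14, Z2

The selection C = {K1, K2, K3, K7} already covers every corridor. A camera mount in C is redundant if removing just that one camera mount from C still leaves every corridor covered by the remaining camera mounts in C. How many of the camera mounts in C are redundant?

Drop K1: Z13 uncovered — not redundant.
Drop K2: Z12, Z9, Z7, Z10 uncovered — not redundant.
Drop K3: Z8 uncovered — not redundant.
Drop K7: Z5, Z4, Z14 uncovered — not redundant.
None of the camera mounts in C is redundant.

0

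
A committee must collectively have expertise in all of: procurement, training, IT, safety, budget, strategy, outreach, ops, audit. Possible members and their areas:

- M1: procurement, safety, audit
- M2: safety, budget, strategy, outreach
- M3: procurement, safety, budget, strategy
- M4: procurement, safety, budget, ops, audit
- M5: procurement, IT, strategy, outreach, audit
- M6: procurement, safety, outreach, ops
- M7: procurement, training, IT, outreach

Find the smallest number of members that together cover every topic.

M2, M4, M7 together cover {procurement, training, IT, safety, budget, strategy, outreach, ops, audit} — every topic.
No 2 of the 7 members cover everything (all 21 pairs fall short), so 3 is minimum.

3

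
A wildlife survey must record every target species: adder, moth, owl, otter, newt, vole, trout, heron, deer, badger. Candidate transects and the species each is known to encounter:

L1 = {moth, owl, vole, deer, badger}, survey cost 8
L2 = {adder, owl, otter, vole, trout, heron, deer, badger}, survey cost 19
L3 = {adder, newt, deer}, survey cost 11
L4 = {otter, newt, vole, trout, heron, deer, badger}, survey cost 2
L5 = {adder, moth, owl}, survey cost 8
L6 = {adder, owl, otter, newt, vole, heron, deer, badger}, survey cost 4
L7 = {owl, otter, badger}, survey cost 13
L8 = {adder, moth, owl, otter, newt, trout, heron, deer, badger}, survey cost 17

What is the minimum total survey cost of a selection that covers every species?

10

L4, L5 cover every species at survey cost 2 + 8 = 10.
Any cover uses at least 2 transects; among all covering selections none totals below 10.
Greedy by coverage-per-survey cost would pick L4, L6, L1 for 14 — worse than the optimum 10.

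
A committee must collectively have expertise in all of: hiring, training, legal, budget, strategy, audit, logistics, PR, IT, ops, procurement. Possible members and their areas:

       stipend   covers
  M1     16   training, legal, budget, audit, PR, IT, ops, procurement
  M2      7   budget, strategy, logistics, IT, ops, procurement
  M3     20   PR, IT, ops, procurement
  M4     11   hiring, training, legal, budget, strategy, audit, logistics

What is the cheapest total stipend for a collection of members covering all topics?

M1, M4 cover every topic at stipend 16 + 11 = 27.
Any cover uses at least 2 members; among all covering selections none totals below 27.

27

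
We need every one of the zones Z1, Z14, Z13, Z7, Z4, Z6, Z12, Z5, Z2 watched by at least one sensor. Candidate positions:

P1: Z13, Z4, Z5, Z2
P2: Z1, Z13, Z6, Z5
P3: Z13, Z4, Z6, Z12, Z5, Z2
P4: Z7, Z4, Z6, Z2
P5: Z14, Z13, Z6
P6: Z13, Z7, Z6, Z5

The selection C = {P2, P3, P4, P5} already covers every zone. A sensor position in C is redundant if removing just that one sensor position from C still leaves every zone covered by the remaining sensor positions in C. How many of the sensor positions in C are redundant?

Drop P2: Z1 uncovered — not redundant.
Drop P3: Z12 uncovered — not redundant.
Drop P4: Z7 uncovered — not redundant.
Drop P5: Z14 uncovered — not redundant.
None of the sensor positions in C is redundant.

0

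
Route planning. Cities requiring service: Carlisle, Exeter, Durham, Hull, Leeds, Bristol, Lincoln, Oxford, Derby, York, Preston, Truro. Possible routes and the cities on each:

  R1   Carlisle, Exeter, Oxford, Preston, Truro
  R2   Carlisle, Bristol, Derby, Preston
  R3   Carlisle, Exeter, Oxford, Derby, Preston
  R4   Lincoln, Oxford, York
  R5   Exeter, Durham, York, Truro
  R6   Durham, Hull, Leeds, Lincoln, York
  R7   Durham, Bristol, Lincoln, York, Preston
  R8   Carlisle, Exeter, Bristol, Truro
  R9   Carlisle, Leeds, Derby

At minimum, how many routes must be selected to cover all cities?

R1, R2, R6 together cover {Carlisle, Exeter, Durham, Hull, Leeds, Bristol, Lincoln, Oxford, Derby, York, Preston, Truro} — every city.
No 2 of the 9 routes cover everything (all 36 pairs fall short), so 3 is minimum.

3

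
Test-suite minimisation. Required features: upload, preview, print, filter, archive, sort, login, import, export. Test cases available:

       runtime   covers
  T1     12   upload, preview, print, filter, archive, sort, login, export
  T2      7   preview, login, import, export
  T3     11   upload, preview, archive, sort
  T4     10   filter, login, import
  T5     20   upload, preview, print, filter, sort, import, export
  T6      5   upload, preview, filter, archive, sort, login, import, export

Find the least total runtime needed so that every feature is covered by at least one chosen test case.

17

T1, T6 cover every feature at runtime 12 + 5 = 17.
Any cover uses at least 2 test cases; among all covering selections none totals below 17.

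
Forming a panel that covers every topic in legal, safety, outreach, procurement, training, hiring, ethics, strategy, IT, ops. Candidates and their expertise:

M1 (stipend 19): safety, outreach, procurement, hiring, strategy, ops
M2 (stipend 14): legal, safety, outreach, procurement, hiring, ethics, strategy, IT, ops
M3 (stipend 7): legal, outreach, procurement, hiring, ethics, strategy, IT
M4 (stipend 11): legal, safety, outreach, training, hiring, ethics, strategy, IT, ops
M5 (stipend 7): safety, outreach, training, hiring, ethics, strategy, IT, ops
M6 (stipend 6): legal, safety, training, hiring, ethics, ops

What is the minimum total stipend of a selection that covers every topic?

13

M3, M6 cover every topic at stipend 7 + 6 = 13.
Any cover uses at least 2 members; among all covering selections none totals below 13.
Greedy by coverage-per-stipend would pick M5, M3 for 14 — worse than the optimum 13.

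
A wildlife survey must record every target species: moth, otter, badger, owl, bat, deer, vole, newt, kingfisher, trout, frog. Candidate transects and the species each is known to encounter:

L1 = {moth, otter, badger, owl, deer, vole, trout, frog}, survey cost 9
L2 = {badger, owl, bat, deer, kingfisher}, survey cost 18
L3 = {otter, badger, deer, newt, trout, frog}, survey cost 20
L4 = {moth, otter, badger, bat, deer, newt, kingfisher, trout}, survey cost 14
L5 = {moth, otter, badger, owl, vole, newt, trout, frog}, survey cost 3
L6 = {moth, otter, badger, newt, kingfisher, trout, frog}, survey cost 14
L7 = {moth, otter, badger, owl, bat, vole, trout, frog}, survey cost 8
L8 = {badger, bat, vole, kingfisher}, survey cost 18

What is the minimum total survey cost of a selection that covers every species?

L4, L5 cover every species at survey cost 14 + 3 = 17.
Any cover uses at least 2 transects; among all covering selections none totals below 17.

17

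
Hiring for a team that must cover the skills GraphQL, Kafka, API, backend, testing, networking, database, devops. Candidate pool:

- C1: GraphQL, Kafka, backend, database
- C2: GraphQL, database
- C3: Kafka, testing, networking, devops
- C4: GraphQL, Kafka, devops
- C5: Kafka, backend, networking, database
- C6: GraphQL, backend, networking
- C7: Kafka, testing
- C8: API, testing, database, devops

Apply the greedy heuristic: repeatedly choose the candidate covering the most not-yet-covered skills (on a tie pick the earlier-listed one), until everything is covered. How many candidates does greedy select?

Pick 1: C1 covers 4 new skills (GraphQL, Kafka, backend, database).
Pick 2: C3 covers 3 new skills (testing, networking, devops).
Pick 3: C8 covers 1 new skills (API).
Greedy uses 3 candidates.

3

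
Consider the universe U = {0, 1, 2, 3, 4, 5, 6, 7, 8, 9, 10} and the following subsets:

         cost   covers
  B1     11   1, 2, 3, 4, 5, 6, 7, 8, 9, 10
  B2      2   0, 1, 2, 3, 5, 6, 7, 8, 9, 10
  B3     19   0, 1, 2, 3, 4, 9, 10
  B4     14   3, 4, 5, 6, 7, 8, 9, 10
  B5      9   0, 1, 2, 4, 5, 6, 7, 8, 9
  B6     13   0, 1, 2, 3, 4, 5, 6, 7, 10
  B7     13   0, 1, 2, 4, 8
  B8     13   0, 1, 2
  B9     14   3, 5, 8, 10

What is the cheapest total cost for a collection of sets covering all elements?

11

B2, B5 cover every element at cost 2 + 9 = 11.
Any cover uses at least 2 sets; among all covering selections none totals below 11.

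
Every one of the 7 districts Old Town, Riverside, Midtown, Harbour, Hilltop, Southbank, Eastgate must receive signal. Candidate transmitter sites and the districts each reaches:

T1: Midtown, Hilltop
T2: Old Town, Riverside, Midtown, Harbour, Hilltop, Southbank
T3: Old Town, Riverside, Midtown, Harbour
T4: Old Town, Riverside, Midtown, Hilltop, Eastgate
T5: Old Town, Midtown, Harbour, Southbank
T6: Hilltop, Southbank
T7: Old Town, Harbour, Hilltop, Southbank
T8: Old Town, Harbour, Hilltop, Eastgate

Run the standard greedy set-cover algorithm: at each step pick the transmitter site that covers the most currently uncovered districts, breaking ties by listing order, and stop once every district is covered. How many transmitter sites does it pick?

2

Pick 1: T2 covers 6 new districts (Old Town, Riverside, Midtown, Harbour, Hilltop, Southbank).
Pick 2: T4 covers 1 new districts (Eastgate).
Greedy uses 2 transmitter sites.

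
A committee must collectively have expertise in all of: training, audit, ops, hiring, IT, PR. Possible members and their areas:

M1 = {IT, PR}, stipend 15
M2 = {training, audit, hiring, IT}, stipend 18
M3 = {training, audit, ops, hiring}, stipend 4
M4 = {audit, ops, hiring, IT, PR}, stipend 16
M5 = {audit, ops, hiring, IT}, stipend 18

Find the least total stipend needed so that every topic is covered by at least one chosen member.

19

M1, M3 cover every topic at stipend 15 + 4 = 19.
Any cover uses at least 2 members; among all covering selections none totals below 19.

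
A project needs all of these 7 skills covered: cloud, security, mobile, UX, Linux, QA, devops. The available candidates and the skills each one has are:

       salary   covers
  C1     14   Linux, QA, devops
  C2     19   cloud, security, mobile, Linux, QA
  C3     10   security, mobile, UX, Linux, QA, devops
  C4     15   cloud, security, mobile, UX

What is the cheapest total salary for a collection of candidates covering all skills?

C3, C4 cover every skill at salary 10 + 15 = 25.
Any cover uses at least 2 candidates; among all covering selections none totals below 25.

25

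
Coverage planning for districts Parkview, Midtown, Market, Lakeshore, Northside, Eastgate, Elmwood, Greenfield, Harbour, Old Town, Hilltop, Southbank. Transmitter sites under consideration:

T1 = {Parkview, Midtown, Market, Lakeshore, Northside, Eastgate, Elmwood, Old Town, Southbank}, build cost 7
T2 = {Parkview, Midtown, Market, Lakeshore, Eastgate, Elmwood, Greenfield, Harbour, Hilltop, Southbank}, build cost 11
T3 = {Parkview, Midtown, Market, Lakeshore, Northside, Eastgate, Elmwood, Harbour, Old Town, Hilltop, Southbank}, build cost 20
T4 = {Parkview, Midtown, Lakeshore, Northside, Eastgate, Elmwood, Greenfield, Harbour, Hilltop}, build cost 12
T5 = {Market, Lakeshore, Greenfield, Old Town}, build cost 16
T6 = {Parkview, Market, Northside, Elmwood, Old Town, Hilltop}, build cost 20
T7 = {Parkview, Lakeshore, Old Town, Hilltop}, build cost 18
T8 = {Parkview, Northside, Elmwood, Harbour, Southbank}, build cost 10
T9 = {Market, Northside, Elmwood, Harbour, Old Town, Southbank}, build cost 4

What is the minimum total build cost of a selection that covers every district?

15

T2, T9 cover every district at build cost 11 + 4 = 15.
Any cover uses at least 2 transmitter sites; among all covering selections none totals below 15.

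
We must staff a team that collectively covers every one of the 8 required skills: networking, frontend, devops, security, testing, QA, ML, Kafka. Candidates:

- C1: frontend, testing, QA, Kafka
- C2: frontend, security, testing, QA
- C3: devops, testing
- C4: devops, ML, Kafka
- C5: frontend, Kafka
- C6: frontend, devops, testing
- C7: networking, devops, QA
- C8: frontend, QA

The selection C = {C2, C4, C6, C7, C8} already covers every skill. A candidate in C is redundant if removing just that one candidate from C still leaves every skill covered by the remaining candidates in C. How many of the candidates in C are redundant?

2

Drop C2: security uncovered — not redundant.
Drop C4: ML, Kafka uncovered — not redundant.
Drop C6: the rest still cover every skill — redundant.
Drop C7: networking uncovered — not redundant.
Drop C8: the rest still cover every skill — redundant.
2 redundant: C6, C8.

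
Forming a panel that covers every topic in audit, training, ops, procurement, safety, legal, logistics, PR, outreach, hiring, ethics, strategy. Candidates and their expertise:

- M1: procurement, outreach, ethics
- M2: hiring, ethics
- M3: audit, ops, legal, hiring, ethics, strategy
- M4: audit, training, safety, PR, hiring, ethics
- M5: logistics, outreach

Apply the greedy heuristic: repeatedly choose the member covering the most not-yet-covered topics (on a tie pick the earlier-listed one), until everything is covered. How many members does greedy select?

Pick 1: M3 covers 6 new topics (audit, ops, legal, hiring, ethics, strategy).
Pick 2: M4 covers 3 new topics (training, safety, PR).
Pick 3: M1 covers 2 new topics (procurement, outreach).
Pick 4: M5 covers 1 new topics (logistics).
Greedy uses 4 members.

4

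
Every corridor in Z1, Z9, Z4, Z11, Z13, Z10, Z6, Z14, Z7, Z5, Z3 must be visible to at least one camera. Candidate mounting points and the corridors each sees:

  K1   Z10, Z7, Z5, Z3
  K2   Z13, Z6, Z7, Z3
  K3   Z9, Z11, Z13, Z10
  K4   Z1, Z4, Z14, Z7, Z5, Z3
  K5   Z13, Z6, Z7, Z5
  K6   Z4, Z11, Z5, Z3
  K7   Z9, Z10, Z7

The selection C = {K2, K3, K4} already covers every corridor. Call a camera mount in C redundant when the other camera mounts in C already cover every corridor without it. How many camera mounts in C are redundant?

0

Drop K2: Z6 uncovered — not redundant.
Drop K3: Z9, Z11, Z10 uncovered — not redundant.
Drop K4: Z1, Z4, Z14, Z5 uncovered — not redundant.
None of the camera mounts in C is redundant.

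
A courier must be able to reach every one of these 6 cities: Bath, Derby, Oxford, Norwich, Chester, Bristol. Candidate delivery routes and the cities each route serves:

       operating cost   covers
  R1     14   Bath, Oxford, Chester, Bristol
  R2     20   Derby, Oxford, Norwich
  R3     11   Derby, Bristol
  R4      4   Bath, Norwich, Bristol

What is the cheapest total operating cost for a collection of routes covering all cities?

R1, R3, R4 cover every city at operating cost 14 + 11 + 4 = 29.
Any cover uses at least 2 routes; among all covering selections none totals below 29.

29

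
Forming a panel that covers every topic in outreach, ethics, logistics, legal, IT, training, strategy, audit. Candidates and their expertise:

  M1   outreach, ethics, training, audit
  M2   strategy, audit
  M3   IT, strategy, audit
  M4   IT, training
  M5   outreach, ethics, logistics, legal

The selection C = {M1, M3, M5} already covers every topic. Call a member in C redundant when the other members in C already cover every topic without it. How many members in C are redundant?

Drop M1: training uncovered — not redundant.
Drop M3: IT, strategy uncovered — not redundant.
Drop M5: logistics, legal uncovered — not redundant.
None of the members in C is redundant.

0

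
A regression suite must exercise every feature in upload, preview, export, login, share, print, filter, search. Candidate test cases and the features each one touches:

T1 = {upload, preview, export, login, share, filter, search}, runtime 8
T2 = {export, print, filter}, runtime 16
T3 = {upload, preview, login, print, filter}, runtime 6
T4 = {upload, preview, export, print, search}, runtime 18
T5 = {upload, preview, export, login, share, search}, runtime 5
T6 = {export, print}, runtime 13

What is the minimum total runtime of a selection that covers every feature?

11

T3, T5 cover every feature at runtime 6 + 5 = 11.
Any cover uses at least 2 test cases; among all covering selections none totals below 11.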